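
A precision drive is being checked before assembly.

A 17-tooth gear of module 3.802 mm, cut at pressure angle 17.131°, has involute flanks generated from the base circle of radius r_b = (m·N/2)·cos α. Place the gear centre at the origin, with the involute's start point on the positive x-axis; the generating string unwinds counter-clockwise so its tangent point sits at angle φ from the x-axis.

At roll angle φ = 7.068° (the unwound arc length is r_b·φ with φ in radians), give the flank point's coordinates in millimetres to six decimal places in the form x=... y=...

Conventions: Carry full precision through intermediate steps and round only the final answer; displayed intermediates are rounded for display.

x=31.117309 y=0.019296

recognized (one wheel, involute flank): single-mesh tooth geometry, m = 3.802, N = 17
pitch radius r_p = m·N/2 = 3.802·17/2 = 32.317000
base radius r_b = r_p·cos α = 32.317000·cos 17.131° = 30.883217
roll angle φ = 7.068° = 0.12335987 rad
x = r_b·(cos φ + φ·sin φ) = 31.117309
y = r_b·(sin φ − φ·cos φ) = 0.019296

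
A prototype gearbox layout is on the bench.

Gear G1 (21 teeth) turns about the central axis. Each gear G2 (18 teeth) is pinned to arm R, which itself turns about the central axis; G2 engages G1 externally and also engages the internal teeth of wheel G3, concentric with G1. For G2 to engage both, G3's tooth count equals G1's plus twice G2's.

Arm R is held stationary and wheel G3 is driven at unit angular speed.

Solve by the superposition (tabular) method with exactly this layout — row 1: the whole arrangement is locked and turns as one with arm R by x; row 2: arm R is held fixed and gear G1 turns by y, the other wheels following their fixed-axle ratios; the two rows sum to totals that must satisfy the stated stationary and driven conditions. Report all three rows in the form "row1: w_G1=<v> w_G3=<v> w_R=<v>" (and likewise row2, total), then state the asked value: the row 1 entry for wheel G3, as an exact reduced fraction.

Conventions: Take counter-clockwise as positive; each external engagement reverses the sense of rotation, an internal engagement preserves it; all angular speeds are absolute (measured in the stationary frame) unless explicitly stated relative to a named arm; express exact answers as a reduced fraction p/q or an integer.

class = planetary set [G3 = 21+2·18 = 57; Willis about the carrier]
row 1 (train locked, turned with arm): all members turn x
row 2 — arm fixed, fixed-axis ratios: sun y, ring −(21/57)·y, arm 0
boundary: total ω_arm = x = 0 and total ω_ring = x − (21/57)·y = 1  ⇒  y = -19/7, x = 0
row 2 ring = −(21/57)·(-19/7) = 1
totals (row 1 + row 2): sun 0 + (-19/7) = -19/7, ring 0 + 1 = 1, arm 0 + 0 = 0
asked cell (row1, ring) = 0

row1: w_G1=0 w_G3=0 w_R=0
row2: w_G1=-19/7 w_G3=1 w_R=0
total: w_G1=-19/7 w_G3=1 w_R=0
asked value: 0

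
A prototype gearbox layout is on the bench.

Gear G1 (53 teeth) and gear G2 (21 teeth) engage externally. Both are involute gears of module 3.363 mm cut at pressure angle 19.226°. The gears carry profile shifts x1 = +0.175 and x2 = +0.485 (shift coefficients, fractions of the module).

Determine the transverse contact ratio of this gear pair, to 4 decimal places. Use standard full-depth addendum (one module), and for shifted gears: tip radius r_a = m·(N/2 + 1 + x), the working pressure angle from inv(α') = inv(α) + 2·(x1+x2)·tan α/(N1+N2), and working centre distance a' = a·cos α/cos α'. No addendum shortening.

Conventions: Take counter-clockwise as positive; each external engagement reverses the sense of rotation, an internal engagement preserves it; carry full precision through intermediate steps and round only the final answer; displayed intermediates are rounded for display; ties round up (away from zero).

single-mesh involute tooth geometry (53T engaging 21T at module 3.363)
base radii: r_b1 = 84.149042, r_b2 = 33.342073
tip radii: r_a1 = 93.071025, r_a2 = 40.305555
inv(α') = inv(19.226°) + 2·(+0.175+0.485)·tan α/(53+21) = 0.01940961  ⇒  α' = 21.77128°
a' = a·cos α / cos α' = 124.4310·cos 19.226°/cos 21.77128° = 126.515207
action lengths: √(r_a1²−r_b1²) = 39.763734, √(r_a2²−r_b2²) = 22.646058
base pitch p_b = π·m·cos α = 9.975925
CR = (39.763734 + 22.646058 − 126.515207·sin 21.77128°)/9.975925 = 1.552237
contact ratio ≈ 1.5522

1.5522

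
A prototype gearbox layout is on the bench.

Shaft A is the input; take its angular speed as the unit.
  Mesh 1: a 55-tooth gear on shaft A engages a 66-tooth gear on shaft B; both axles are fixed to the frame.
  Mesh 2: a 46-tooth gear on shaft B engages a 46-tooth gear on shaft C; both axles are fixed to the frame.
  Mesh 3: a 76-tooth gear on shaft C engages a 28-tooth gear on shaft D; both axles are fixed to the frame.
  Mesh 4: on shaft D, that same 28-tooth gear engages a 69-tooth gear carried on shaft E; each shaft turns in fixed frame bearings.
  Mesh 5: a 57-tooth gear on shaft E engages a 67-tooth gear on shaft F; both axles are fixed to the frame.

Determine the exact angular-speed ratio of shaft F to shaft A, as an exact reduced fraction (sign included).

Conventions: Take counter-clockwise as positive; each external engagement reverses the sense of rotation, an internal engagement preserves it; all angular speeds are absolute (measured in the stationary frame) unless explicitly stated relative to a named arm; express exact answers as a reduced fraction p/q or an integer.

class = fixed-axis compound train [5 meshes; 5 ratios multiply, 5 sense flips]
mesh 1 [55T→66T]: running ratio 5/6, sense −
mesh 2 [46T→46T]: running ratio 5/6, sense +
mesh 3 [76T→28T]: running ratio 95/42, sense −
mesh 4 [28T→69T]: running ratio 190/207, sense +
mesh 5 [57T→67T]: running ratio 3610/4623, sense −
ω_out/ω_in = -3610/4623

-3610/4623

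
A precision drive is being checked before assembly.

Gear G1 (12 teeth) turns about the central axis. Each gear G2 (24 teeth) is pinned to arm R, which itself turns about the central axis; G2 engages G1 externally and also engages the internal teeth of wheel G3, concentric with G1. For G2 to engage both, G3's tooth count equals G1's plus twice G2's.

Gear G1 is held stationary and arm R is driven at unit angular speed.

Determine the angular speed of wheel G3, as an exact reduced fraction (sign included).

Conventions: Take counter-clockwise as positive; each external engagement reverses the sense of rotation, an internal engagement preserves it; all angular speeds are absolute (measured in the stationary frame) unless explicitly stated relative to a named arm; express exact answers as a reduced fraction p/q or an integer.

6/5

planetary set (12T centre, 24T on arm, 60T internal) — Willis relation
ring teeth: 12 + 2·24 = 60
12(ω_sun−ω_arm) = −60(ω_ring−ω_arm),  ω_sun = 0, ω_arm = 1
ω_ring = 1 − (12/60)(0−1) = 6/5
exact speed ratio = 6/5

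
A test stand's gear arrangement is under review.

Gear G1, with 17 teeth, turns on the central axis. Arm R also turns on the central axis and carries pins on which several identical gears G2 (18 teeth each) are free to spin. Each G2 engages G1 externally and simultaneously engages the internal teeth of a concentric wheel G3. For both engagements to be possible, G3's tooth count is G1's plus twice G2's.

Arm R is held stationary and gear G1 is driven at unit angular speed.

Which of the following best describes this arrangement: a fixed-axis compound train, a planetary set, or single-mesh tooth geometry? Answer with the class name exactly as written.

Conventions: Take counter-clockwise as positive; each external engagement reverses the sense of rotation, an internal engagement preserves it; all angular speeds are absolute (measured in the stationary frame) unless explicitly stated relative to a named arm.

planetary set

planetary set (17T centre, 18T on arm, 53T internal) — Willis relation
classification: planetary set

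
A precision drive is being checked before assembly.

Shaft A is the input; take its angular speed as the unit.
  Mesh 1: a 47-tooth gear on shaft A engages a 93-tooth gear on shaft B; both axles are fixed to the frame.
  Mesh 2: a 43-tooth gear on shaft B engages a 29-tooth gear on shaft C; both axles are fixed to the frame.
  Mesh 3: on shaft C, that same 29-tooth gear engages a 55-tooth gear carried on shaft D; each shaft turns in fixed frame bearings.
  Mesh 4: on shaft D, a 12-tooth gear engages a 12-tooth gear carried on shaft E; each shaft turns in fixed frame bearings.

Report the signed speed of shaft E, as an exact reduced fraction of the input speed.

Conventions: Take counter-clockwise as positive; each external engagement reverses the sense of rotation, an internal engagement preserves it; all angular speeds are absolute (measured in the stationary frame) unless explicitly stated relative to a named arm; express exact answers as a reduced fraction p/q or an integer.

2021/5115

4-mesh fixed-axis compound train (all bearings frame-fixed)
mesh 1 [47T→93T]: |ω|/ω_in = 1×47/93 = 47/93, sense flips to −
mesh 2 [43T→29T]: |ω|/ω_in = (47/93)×43/29 = 2021/2697, sense flips to +
mesh 3 [29T→55T]: |ω|/ω_in = (2021/2697)×29/55 = 2021/5115, sense flips to −
mesh 4 [12T→12T]: |ω|/ω_in = (2021/5115)×12/12 = 2021/5115, sense flips to +
signed output speed (× input speed) = 2021/5115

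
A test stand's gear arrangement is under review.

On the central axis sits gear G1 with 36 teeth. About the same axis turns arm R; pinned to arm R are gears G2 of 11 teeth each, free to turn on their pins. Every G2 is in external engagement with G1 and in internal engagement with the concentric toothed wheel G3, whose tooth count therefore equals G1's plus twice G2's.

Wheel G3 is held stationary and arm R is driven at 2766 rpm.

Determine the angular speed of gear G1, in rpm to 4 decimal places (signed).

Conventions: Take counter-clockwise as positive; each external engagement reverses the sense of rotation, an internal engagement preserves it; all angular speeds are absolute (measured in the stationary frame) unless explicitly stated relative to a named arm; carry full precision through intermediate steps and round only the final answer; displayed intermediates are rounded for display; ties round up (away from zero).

+7222.3333 rpm

class = planetary set [G3 = 36+2·11 = 58; Willis about the carrier]
normalise by the input: solve with ω_arm = 1, then scale by 2766 rpm
ring teeth: 36 + 2·11 = 58
36(ω_sun−ω_arm) = −58(ω_ring−ω_arm),  ω_ring = 0, ω_arm = 1
ω_sun = 1 − (58/36)(0−1) = 47/18
scale: ω_sun = 47/18 × 2766 rpm = +7222.3333 rpm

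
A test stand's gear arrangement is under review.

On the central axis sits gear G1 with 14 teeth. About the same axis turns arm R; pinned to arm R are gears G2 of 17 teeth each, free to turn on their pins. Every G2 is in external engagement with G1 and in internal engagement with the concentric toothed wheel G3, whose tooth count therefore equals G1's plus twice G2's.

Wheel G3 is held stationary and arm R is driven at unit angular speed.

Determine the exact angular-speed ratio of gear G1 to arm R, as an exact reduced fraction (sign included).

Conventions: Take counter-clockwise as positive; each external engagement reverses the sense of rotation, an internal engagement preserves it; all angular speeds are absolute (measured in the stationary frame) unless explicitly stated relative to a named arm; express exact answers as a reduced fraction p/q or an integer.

topology: planetary set — G1 14T / G2 17T / G3 48T, arm = carrier (Willis)
ring teeth: 14 + 2·17 = 48
14(ω_sun−ω_arm) = −48(ω_ring−ω_arm),  ω_ring = 0, ω_arm = 1
ω_sun = 1 − (48/14)(0−1) = 31/7
ω_out/ω_in = 31/7

31/7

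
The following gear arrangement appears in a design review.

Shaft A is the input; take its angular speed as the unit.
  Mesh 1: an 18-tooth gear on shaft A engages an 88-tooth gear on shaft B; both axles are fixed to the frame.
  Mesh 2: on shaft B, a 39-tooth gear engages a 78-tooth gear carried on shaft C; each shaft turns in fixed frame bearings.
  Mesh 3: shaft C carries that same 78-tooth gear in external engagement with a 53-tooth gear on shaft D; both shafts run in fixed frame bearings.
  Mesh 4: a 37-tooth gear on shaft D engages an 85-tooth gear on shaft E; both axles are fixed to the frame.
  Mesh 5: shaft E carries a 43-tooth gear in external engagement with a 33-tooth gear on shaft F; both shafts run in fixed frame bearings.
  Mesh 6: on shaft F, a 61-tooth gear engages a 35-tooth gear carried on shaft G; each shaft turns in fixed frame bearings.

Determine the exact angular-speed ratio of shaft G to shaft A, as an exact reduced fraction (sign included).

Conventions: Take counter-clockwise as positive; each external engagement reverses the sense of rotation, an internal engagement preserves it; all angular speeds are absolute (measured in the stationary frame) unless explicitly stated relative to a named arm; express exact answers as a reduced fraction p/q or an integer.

class = fixed-axis compound train [6 meshes; 6 ratios multiply, 6 sense flips]
mesh 1 [18T→88T]: running ratio 9/44, sense −
mesh 2 [39T→78T]: running ratio 9/88, sense +
mesh 3 [78T→53T]: running ratio 351/2332, sense −
mesh 4 [37T→85T]: running ratio 12987/198220, sense +
mesh 5 [43T→33T]: running ratio 186147/2180420, sense −
mesh 6 [61T→35T]: running ratio 11354967/76314700, sense +
ω_out/ω_in = 11354967/76314700

11354967/76314700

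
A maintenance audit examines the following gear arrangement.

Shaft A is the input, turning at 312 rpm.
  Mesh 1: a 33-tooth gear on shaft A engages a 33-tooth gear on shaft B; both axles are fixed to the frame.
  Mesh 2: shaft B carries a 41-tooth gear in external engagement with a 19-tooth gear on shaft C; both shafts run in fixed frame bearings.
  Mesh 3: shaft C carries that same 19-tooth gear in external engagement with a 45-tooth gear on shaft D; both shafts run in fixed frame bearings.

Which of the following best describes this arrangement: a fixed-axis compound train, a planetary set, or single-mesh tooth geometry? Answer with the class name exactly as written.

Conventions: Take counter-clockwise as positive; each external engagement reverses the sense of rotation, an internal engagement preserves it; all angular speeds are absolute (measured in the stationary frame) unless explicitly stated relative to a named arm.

class = fixed-axis compound train [3 meshes; 3 ratios multiply, 3 sense flips]
classification: fixed-axis compound train

fixed-axis compound train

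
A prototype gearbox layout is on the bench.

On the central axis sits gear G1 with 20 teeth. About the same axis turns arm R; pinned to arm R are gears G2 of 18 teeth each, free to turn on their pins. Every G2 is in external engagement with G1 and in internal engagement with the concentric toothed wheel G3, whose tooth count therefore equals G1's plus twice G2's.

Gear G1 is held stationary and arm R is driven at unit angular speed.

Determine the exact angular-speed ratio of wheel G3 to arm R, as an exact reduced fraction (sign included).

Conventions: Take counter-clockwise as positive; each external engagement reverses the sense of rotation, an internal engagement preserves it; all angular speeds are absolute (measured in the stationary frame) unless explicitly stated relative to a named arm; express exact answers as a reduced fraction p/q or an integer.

19/14

planetary set (20T centre, 18T on arm, 56T internal) — Willis relation
ring teeth: 20 + 2·18 = 56
20(ω_sun−ω_arm) = −56(ω_ring−ω_arm),  ω_sun = 0, ω_arm = 1
ω_ring = 1 − (20/56)(0−1) = 19/14
ω_out/ω_in = 19/14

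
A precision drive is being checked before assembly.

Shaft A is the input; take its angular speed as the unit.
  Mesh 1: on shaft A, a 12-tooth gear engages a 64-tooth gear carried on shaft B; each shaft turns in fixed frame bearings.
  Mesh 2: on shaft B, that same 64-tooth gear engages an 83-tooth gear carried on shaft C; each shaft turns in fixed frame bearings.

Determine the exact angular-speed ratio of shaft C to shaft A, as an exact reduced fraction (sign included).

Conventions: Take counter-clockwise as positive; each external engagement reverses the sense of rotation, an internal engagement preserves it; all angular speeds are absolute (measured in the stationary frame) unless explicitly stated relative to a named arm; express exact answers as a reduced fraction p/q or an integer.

class = fixed-axis compound train [2 meshes; 2 ratios multiply, 2 sense flips]
mesh 1 [12T→64T]: running ratio 3/16, sense −
mesh 2 [64T→83T]: running ratio 12/83, sense +
ω_out/ω_in = 12/83

12/83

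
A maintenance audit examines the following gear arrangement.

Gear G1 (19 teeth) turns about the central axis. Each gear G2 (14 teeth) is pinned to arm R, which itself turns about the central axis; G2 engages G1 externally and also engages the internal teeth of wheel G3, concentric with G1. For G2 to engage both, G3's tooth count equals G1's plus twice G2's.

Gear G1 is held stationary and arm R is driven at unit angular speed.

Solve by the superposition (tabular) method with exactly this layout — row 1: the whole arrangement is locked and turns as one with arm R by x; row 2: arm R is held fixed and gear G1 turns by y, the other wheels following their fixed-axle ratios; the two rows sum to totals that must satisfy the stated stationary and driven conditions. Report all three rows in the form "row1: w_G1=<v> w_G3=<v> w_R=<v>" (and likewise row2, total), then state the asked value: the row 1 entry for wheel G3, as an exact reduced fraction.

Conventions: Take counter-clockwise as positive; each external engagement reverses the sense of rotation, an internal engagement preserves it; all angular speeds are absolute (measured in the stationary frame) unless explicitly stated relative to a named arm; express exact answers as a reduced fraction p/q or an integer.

row1: w_G1=1 w_G3=1 w_R=1
row2: w_G1=-1 w_G3=19/47 w_R=0
total: w_G1=0 w_G3=66/47 w_R=1
asked value: 1

recognized (axles ride arm R): planetary set, 19/14/47 teeth
superposition row 1 [locked train]: every member turns x
row 2 — arm fixed, fixed-axis ratios: sun y, ring −(19/47)·y, arm 0
boundary: total ω_sun = x + y = 0 and total ω_arm = x = 1  ⇒  y = -1, x = 1
row 2 ring = −(19/47)·(-1) = 19/47
totals (row 1 + row 2): sun 1 + (-1) = 0, ring 1 + 19/47 = 66/47, arm 1 + 0 = 1
asked cell (row1, ring) = 1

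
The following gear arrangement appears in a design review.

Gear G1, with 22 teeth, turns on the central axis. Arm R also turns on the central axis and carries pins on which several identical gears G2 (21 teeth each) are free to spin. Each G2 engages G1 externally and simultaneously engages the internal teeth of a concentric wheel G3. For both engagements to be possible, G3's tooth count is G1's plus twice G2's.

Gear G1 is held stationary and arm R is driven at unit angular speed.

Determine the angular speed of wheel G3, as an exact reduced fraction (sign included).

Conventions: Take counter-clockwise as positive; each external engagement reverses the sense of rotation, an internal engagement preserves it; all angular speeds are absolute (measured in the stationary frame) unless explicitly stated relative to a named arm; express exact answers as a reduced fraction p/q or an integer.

recognized (axles ride arm R): planetary set, 22/21/64 teeth
ring teeth: 22 + 2·21 = 64
22(ω_sun−ω_arm) = −64(ω_ring−ω_arm),  ω_sun = 0, ω_arm = 1
ω_ring = 1 − (22/64)(0−1) = 43/32
exact speed ratio = 43/32

43/32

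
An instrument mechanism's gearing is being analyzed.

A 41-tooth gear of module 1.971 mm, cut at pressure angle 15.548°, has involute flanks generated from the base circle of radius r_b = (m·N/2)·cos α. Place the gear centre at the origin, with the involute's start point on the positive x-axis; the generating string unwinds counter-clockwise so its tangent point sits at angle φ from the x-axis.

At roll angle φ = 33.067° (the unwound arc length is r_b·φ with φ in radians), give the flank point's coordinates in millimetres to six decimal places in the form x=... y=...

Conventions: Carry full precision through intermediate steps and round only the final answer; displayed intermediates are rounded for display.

x=44.879822 y=2.412183

class = single-mesh tooth geometry [base-circle involute, m = 1.971, 41T]
pitch radius r_p = m·N/2 = 1.971·41/2 = 40.405500
base radius r_b = r_p·cos α = 40.405500·cos 15.548° = 38.926911
roll angle φ = 33.067° = 0.57712802 rad
x = r_b·(cos φ + φ·sin φ) = 44.879822
y = r_b·(sin φ − φ·cos φ) = 2.412183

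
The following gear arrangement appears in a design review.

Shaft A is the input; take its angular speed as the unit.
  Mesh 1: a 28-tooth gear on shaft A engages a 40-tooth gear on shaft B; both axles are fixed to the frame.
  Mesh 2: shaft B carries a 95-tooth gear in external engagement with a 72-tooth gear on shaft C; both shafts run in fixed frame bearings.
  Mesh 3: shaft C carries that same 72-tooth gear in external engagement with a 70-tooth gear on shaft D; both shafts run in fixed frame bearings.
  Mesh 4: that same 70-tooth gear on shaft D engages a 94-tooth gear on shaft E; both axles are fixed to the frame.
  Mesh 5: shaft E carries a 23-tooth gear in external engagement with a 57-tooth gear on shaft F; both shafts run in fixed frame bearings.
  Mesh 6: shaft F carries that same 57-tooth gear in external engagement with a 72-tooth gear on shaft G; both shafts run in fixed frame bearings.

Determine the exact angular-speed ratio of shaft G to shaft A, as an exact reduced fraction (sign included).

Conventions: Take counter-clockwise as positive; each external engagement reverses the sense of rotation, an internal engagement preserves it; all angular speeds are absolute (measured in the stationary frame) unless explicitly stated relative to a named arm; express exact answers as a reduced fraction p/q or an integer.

class = fixed-axis compound train [6 meshes; 6 ratios multiply, 6 sense flips]
mesh 1 [28T→40T]: running ratio 7/10, sense −
mesh 2 [95T→72T]: running ratio 133/144, sense +
mesh 3 [72T→70T]: running ratio 19/20, sense −
mesh 4 [70T→94T]: running ratio 133/188, sense +
mesh 5 [23T→57T]: running ratio 161/564, sense −
mesh 6 [57T→72T]: running ratio 3059/13536, sense +
ω_out/ω_in = 3059/13536

3059/13536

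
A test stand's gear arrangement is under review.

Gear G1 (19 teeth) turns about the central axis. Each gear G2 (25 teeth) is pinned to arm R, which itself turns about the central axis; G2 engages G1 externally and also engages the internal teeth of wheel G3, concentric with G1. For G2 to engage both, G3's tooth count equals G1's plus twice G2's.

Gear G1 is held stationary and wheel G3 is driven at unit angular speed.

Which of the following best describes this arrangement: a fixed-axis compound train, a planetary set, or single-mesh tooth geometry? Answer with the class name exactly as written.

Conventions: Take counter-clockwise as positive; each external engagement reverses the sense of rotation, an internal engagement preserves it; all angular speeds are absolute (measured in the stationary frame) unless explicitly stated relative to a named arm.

topology: planetary set — G1 19T / G2 25T / G3 69T, arm = carrier (Willis)
classification: planetary set

planetary set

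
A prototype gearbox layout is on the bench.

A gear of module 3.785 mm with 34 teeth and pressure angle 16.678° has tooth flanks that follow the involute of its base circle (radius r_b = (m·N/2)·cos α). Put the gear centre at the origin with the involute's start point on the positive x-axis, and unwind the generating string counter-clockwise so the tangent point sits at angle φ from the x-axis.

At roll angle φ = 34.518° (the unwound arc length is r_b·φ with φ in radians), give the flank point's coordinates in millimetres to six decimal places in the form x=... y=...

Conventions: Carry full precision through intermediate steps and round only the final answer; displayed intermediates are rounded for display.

single-mesh involute tooth geometry (34T wheel at module 3.785)
pitch radius r_p = m·N/2 = 3.785·34/2 = 64.345000
base radius r_b = r_p·cos α = 64.345000·cos 16.678° = 61.638184
roll angle φ = 34.518° = 0.60245275 rad
x = r_b·(cos φ + φ·sin φ) = 71.829266
y = r_b·(sin φ − φ·cos φ) = 4.331639

x=71.829266 y=4.331639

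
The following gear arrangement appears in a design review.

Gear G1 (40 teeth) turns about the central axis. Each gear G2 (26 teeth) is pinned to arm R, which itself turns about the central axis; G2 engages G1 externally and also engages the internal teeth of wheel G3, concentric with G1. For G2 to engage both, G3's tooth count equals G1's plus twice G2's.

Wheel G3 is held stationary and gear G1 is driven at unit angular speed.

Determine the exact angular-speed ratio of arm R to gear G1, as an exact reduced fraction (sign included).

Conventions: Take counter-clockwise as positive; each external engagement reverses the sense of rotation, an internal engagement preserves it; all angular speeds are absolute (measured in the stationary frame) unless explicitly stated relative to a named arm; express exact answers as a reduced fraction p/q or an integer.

recognized (axles ride arm R): planetary set, 40/26/92 teeth
ring teeth: 40 + 2·26 = 92
40(ω_sun−ω_arm) = −92(ω_ring−ω_arm),  ω_ring = 0, ω_sun = 1
40(1−ω_arm) = −92(0−ω_arm)  ⇒  132·ω_arm = 40  ⇒  ω_arm = 10/33
ω_out/ω_in = 10/33

10/33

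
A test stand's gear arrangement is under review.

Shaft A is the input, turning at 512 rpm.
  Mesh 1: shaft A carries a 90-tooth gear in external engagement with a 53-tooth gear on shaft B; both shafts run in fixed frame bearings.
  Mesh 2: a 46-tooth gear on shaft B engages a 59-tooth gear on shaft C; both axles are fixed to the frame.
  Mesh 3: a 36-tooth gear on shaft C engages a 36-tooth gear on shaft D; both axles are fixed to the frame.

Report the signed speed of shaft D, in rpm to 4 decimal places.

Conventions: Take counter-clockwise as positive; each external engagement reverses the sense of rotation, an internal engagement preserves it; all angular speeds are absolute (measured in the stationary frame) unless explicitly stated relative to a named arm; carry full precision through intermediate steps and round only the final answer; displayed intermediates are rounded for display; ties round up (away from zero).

-677.8638 rpm

3-mesh fixed-axis compound train (all bearings frame-fixed)
mesh 1 [90T→53T]: ω = 512.0000×90/53 = 869.4340 rpm, sense flips to −
mesh 2 [46T→59T]: ω = 869.4340×46/59 = 677.8638 rpm, sense flips to +
mesh 3 [36T→36T]: ω = 677.8638×36/36 = 677.8638 rpm, sense flips to −
signed output speed = -677.8638 rpm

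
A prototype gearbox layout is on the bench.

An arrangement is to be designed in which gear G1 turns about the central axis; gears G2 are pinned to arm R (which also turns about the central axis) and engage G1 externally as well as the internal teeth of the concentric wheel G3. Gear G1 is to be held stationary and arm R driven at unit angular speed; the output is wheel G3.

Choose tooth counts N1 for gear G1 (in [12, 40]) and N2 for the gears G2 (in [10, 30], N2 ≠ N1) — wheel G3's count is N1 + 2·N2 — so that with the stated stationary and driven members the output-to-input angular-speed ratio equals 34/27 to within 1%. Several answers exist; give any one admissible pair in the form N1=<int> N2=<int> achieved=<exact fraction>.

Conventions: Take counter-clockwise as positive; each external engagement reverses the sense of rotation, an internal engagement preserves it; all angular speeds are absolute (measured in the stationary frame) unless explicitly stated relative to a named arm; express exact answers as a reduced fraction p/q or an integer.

N1=14 N2=20 achieved=34/27

planetary set to be sized for 34/27 (Willis relation)
Willis with ω_sun = 0: ω_ring/ω_arm = (N1+N3)/N3; set equal to 34/27  ⇒  N3/N1 = 1/(34/27 − 1) = 27/7
N3 = N1 + 2·N2  ⇒  N2/N1 = (N3/N1 − 1)/2 = (27/7 − 1)/2 = 10/7
smallest multiple with N1 ≥ 12 and N2 ≥ 10: k = 2  ⇒  N1 = 2·7 = 14, N2 = 2·10 = 20 (N1 ≤ 40, N2 ≤ 30, N2 ≠ N1 ✓), N3 = 14 + 2·20 = 54
check: (N1+N3)/N3 with N1 = 14, N3 = 54 gives 34/27; |achieved − target| = 0 ≤ 17/1350 ✓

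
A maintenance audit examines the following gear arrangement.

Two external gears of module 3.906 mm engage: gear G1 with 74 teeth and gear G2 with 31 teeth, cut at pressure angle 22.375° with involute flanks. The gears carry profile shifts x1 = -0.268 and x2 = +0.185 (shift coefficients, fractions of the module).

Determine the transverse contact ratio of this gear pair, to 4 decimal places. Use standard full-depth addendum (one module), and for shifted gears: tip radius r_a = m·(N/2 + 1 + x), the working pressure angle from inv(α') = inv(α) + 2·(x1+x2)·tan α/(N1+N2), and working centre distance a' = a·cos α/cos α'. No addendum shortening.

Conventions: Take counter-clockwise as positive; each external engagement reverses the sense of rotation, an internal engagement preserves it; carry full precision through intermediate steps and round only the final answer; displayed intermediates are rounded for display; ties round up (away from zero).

1.6127

single-mesh involute tooth geometry (74T engaging 31T at module 3.906)
base radii: r_b1 = 133.641259, r_b2 = 55.984852
tip radii: r_a1 = 147.381192, r_a2 = 65.171610
inv(α') = inv(22.375°) + 2·(-0.268+0.185)·tan α/(74+31) = 0.02049166  ⇒  α' = 22.15252°
a' = a·cos α / cos α' = 205.0650·cos 22.375°/cos 22.15252° = 204.739268
action lengths: √(r_a1²−r_b1²) = 62.138793, √(r_a2²−r_b2²) = 33.362181
base pitch p_b = π·m·cos α = 11.347200
CR = (62.138793 + 33.362181 − 204.739268·sin 22.15252°)/11.347200 = 1.612667
contact ratio ≈ 1.6127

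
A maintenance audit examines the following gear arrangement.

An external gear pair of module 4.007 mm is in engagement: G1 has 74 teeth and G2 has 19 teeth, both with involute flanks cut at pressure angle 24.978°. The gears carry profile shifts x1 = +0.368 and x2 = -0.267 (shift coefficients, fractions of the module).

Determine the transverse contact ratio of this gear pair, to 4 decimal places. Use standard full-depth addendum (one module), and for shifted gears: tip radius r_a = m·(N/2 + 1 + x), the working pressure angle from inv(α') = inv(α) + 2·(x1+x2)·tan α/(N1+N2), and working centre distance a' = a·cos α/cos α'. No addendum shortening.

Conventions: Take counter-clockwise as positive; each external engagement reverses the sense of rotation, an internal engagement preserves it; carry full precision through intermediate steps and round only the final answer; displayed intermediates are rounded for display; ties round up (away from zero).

1.5061

single-mesh involute tooth geometry (74T engaging 19T at module 4.007)
base radii: r_b1 = 134.392335, r_b2 = 34.506140
tip radii: r_a1 = 153.740576, r_a2 = 41.003631
inv(α') = inv(24.978°) + 2·(+0.368-0.267)·tan α/(74+19) = 0.03090376  ⇒  α' = 25.24196°
a' = a·cos α / cos α' = 186.3255·cos 24.978°/cos 25.24196° = 186.728212
action lengths: √(r_a1²−r_b1²) = 74.665019, √(r_a2²−r_b2²) = 22.150035
base pitch p_b = π·m·cos α = 11.410972
CR = (74.665019 + 22.150035 − 186.728212·sin 25.24196°)/11.410972 = 1.506125
contact ratio ≈ 1.5061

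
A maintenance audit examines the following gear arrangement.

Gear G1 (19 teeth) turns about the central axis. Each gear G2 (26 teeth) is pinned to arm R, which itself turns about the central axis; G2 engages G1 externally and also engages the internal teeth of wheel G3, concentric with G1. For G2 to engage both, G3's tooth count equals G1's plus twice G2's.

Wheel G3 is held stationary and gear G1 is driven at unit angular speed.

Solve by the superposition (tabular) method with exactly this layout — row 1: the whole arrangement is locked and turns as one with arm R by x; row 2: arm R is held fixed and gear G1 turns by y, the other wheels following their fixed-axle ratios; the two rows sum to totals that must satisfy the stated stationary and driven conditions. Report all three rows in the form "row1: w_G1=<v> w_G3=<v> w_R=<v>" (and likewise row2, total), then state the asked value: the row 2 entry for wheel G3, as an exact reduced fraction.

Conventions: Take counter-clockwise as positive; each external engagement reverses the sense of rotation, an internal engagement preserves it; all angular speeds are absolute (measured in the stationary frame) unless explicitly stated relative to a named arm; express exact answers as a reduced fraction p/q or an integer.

planetary set (19T centre, 26T on arm, 71T internal) — Willis relation
row 1 (train locked, turned with arm): all members turn x
row 2: sun turns y, ring = −(19/71)·y, arm 0
boundary: total ω_ring = x − (19/71)·y = 0 and total ω_sun = x + y = 1  ⇒  y = 71/90, x = 19/90
row 2 ring = −(19/71)·71/90 = -19/90
totals (row 1 + row 2): sun 19/90 + 71/90 = 1, ring 19/90 + (-19/90) = 0, arm 19/90 + 0 = 19/90
asked cell (row2, ring) = -19/90

row1: w_G1=19/90 w_G3=19/90 w_R=19/90
row2: w_G1=71/90 w_G3=-19/90 w_R=0
total: w_G1=1 w_G3=0 w_R=19/90
asked value: -19/90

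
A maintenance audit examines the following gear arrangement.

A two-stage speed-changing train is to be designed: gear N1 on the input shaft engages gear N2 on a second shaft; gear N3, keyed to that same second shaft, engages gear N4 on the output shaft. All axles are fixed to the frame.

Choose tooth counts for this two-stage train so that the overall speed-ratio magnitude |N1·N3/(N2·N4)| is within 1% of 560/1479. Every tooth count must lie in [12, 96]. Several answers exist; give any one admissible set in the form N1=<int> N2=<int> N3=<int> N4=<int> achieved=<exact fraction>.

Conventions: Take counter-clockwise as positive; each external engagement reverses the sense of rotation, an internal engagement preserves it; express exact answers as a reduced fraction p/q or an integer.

topology: fixed-axis compound train — 2 stages, target 560/1479
target = 560/1479 in lowest terms: an exact hit needs N1·N3 = k·560 and N2·N4 = k·1479 for one integer k, every count in [12, 96]; additionally prefer no 1:1 stage (N1 ≠ N2, N3 ≠ N4)
k = 1: N1·N3 = 560 = 14·40, N2·N4 = 1479 = 17·87
achieved = 14·40/(17·87) = 560/1479; |achieved − target| = 0 ≤ 28/7395 ✓

N1=14 N2=17 N3=40 N4=87 achieved=560/1479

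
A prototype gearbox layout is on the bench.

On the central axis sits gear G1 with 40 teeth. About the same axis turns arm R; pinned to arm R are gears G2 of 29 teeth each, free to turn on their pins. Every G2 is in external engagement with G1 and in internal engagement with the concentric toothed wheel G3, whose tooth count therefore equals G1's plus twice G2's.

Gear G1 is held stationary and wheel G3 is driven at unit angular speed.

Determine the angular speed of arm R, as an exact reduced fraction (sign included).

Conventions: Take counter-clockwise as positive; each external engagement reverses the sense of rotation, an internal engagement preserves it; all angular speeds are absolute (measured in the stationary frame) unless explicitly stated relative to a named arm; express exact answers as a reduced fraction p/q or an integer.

49/69

class = planetary set [G3 = 40+2·29 = 98; Willis about the carrier]
ring teeth: 40 + 2·29 = 98
40(ω_sun−ω_arm) = −98(ω_ring−ω_arm),  ω_sun = 0, ω_ring = 1
40(0−ω_arm) = −98(1−ω_arm)  ⇒  138·ω_arm = 98  ⇒  ω_arm = 49/69
exact speed ratio = 49/69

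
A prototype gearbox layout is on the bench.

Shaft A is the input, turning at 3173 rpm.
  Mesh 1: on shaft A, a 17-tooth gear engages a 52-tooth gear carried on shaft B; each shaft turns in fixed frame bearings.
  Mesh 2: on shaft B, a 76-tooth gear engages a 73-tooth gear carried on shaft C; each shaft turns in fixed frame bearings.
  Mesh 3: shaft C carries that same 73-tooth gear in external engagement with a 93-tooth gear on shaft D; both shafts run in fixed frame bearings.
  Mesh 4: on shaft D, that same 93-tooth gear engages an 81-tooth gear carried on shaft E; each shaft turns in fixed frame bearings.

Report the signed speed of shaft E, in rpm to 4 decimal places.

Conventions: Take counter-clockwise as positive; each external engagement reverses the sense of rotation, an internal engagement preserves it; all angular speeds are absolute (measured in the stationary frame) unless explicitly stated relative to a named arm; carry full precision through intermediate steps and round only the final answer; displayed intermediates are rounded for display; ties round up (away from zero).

+973.2944 rpm

4-mesh fixed-axis compound train (all bearings frame-fixed)
mesh 1 [17T→52T]: ω = 3173.0000×17/52 = 1037.3269 rpm, sense flips to −
mesh 2 [76T→73T]: ω = 1037.3269×76/73 = 1079.9568 rpm, sense flips to +
mesh 3 [73T→93T]: ω = 1079.9568×73/93 = 847.7080 rpm, sense flips to −
mesh 4 [93T→81T]: ω = 847.7080×93/81 = 973.2944 rpm, sense flips to +
signed output speed = +973.2944 rpm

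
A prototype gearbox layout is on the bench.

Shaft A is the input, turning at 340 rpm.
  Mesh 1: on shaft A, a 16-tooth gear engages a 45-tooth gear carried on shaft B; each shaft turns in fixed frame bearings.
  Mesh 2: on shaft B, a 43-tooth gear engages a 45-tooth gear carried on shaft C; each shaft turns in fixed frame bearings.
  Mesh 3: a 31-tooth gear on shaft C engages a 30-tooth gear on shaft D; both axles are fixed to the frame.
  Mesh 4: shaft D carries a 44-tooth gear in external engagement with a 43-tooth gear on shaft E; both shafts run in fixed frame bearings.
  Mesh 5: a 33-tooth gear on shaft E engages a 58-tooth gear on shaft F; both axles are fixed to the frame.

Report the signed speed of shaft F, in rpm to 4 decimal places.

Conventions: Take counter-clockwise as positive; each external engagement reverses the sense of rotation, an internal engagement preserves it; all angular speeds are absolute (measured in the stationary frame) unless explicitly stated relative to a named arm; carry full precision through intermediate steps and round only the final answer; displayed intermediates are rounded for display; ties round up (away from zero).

5-mesh fixed-axis compound train (all bearings frame-fixed)
mesh 1 [16T→45T]: ω = 340.0000×16/45 = 120.8889 rpm, sense flips to −
mesh 2 [43T→45T]: ω = 120.8889×43/45 = 115.5160 rpm, sense flips to +
mesh 3 [31T→30T]: ω = 115.5160×31/30 = 119.3666 rpm, sense flips to −
mesh 4 [44T→43T]: ω = 119.3666×44/43 = 122.1426 rpm, sense flips to +
mesh 5 [33T→58T]: ω = 122.1426×33/58 = 69.4949 rpm, sense flips to −
signed output speed = -69.4949 rpm

-69.4949 rpm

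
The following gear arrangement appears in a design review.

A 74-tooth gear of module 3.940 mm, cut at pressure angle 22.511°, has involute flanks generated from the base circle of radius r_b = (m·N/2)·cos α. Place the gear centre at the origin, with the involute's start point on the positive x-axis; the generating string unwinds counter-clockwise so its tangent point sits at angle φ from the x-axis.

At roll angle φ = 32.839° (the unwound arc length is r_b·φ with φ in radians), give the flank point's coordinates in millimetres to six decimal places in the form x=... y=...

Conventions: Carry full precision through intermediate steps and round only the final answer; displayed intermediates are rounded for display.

x=155.008642 y=8.177588

topology: single-mesh involute geometry — m = 3.940, N = 74
pitch radius r_p = m·N/2 = 3.940·74/2 = 145.780000
base radius r_b = r_p·cos α = 145.780000·cos 22.511° = 134.672445
roll angle φ = 32.839° = 0.57314867 rad
x = r_b·(cos φ + φ·sin φ) = 155.008642
y = r_b·(sin φ − φ·cos φ) = 8.177588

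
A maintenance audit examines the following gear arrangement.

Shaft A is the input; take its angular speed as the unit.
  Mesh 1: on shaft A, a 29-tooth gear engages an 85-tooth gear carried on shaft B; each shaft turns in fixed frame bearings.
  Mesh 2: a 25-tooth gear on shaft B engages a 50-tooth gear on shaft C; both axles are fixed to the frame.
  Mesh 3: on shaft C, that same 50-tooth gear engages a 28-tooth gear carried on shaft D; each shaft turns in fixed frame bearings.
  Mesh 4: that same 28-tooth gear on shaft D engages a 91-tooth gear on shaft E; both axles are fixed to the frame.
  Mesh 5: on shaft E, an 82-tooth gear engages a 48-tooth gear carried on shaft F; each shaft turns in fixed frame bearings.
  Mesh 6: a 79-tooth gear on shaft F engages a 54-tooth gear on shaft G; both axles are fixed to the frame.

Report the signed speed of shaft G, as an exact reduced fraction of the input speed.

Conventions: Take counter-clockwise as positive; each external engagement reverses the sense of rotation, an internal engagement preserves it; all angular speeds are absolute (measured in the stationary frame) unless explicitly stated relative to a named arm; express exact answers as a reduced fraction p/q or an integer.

469655/2004912

6-mesh fixed-axis compound train (all bearings frame-fixed)
mesh 1 [29T→85T]: |ω|/ω_in = 1×29/85 = 29/85, sense flips to −
mesh 2 [25T→50T]: |ω|/ω_in = (29/85)×25/50 = 29/170, sense flips to +
mesh 3 [50T→28T]: |ω|/ω_in = (29/170)×50/28 = 145/476, sense flips to −
mesh 4 [28T→91T]: |ω|/ω_in = (145/476)×28/91 = 145/1547, sense flips to +
mesh 5 [82T→48T]: |ω|/ω_in = (145/1547)×82/48 = 5945/37128, sense flips to −
mesh 6 [79T→54T]: |ω|/ω_in = (5945/37128)×79/54 = 469655/2004912, sense flips to +
signed output speed (× input speed) = 469655/2004912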